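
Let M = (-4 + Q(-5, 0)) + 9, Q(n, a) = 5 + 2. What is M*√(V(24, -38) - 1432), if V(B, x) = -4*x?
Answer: 192*I*√5 ≈ 429.33*I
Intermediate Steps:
Q(n, a) = 7
M = 12 (M = (-4 + 7) + 9 = 3 + 9 = 12)
M*√(V(24, -38) - 1432) = 12*√(-4*(-38) - 1432) = 12*√(152 - 1432) = 12*√(-1280) = 12*(16*I*√5) = 192*I*√5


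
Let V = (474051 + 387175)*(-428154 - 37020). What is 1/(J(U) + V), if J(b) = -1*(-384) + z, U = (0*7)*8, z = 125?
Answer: -1/400619942815 ≈ -2.4961e-12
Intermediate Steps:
V = -400619943324 (V = 861226*(-465174) = -400619943324)
U = 0 (U = 0*8 = 0)
J(b) = 509 (J(b) = -1*(-384) + 125 = 384 + 125 = 509)
1/(J(U) + V) = 1/(509 - 400619943324) = 1/(-400619942815) = -1/400619942815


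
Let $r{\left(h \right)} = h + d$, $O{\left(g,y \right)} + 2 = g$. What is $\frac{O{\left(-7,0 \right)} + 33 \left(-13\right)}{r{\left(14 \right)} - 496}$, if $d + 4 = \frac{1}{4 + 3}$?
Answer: $\frac{3066}{3401} \approx 0.9015$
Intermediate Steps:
$O{\left(g,y \right)} = -2 + g$
$d = - \frac{27}{7}$ ($d = -4 + \frac{1}{4 + 3} = -4 + \frac{1}{7} = - \frac{27}{7} \approx -3.8571$)
$r{\left(h \right)} = - \frac{27}{7} + h$ ($r{\left(h \right)} = h - \frac{27}{7} = - \frac{27}{7} + h$)
$\frac{O{\left(-7,0 \right)} + 33 \left(-13\right)}{r{\left(14 \right)} - 496} = \frac{\left(-2 - 7\right) + 33 \left(-13\right)}{\left(- \frac{27}{7} + 14\right) - 496} = \frac{-9 - 429}{\frac{71}{7} - 496} = - \frac{438}{- \frac{3401}{7}} = \left(-438\right) \left(- \frac{7}{3401}\right) = \frac{3066}{3401}$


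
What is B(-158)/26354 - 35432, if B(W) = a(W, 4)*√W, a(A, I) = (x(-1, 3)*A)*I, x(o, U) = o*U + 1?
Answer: -35432 + 632*I*√158/13177 ≈ -35432.0 + 0.60288*I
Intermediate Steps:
x(o, U) = 1 + U*o (x(o, U) = U*o + 1 = 1 + U*o)
a(A, I) = -2*A*I (a(A, I) = ((1 + 3*(-1))*A)*I = ((1 - 3)*A)*I = (-2*A)*I = -2*A*I)
B(W) = -8*W^(3/2) (B(W) = (-2*W*4)*√W = (-8*W)*√W = -8*W^(3/2))
B(-158)/26354 - 35432 = -(-1264)*I*√158/26354 - 35432 = -(-1264)*I*√158*(1/26354) - 35432 = (1264*I*√158)*(1/26354) - 35432 = 632*I*√158/13177 - 35432 = -35432 + 632*I*√158/13177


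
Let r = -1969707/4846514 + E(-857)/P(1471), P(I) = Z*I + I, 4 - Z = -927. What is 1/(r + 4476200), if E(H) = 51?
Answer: 3322217495804/14870908604634878305 ≈ 2.2340e-7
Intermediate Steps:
Z = 931 (Z = 4 - 1*(-927) = 4 + 927 = 931)
P(I) = 932*I (P(I) = 931*I + I = 932*I)
r = -1350082986495/3322217495804 (r = -1969707/4846514 + 51/((932*1471)) = -1969707*1/4846514 + 51/1370972 = -1969707/4846514 + 51*(1/1370972) = -1969707/4846514 + 51/1370972 = -1350082986495/3322217495804 ≈ -0.40638)
1/(r + 4476200) = 1/(-1350082986495/3322217495804 + 4476200) = 1/(14870908604634878305/3322217495804) = 3322217495804/14870908604634878305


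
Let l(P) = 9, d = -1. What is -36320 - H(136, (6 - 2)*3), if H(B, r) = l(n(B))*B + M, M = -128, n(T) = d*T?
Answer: -37416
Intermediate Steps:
n(T) = -T
H(B, r) = -128 + 9*B (H(B, r) = 9*B - 128 = -128 + 9*B)
-36320 - H(136, (6 - 2)*3) = -36320 - (-128 + 9*136) = -36320 - (-128 + 1224) = -36320 - 1*1096 = -36320 - 1096 = -37416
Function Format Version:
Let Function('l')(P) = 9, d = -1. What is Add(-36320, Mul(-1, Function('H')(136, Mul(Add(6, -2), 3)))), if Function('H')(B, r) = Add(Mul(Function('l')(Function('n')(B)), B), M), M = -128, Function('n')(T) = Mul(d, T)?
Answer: -37416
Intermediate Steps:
Function('n')(T) = Mul(-1, T)
Function('H')(B, r) = Add(-128, Mul(9, B)) (Function('H')(B, r) = Add(Mul(9, B), -128) = Add(-128, Mul(9, B)))
Add(-36320, Mul(-1, Function('H')(136, Mul(Add(6, -2), 3)))) = Add(-36320, Mul(-1, Add(-128, Mul(9, 136)))) = Add(-36320, Mul(-1, Add(-128, 1224))) = Add(-36320, Mul(-1, 1096)) = Add(-36320, -1096) = -37416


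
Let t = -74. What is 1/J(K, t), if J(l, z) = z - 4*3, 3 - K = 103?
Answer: -1/86 ≈ -0.011628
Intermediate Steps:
K = -100 (K = 3 - 1*103 = 3 - 103 = -100)
J(l, z) = -12 + z (J(l, z) = z - 12 = -12 + z)
1/J(K, t) = 1/(-12 - 74) = 1/(-86) = -1/86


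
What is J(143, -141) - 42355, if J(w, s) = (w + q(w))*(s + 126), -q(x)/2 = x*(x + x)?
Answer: 1182440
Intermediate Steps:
q(x) = -4*x² (q(x) = -2*x*(x + x) = -2*x*2*x = -4*x²)
J(w, s) = (126 + s)*(w - 4*w²) (J(w, s) = (w - 4*w²)*(s + 126) = (w - 4*w²)*(126 + s) = (126 + s)*(w - 4*w²))
J(143, -141) - 42355 = 143*(126 - 141 - 504*143 - 4*(-141)*143) - 42355 = 143*(126 - 141 - 72072 + 80652) - 42355 = 143*8565 - 42355 = 1224795 - 42355 = 1182440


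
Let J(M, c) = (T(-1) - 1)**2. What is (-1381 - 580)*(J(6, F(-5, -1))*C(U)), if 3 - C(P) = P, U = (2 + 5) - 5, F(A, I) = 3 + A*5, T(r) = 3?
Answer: -7844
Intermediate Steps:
F(A, I) = 3 + 5*A
J(M, c) = 4 (J(M, c) = (3 - 1)**2 = 2**2 = 4)
U = 2 (U = 7 - 5 = 2)
C(P) = 3 - P
(-1381 - 580)*(J(6, F(-5, -1))*C(U)) = (-1381 - 580)*(4*(3 - 1*2)) = -7844*(3 - 2) = -7844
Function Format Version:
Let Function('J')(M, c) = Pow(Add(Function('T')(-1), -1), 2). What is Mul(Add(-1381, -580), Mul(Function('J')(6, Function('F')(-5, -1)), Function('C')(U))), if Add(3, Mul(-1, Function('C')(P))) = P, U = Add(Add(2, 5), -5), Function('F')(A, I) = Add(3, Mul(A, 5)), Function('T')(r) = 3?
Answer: -7844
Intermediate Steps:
Function('F')(A, I) = Add(3, Mul(5, A))
Function('J')(M, c) = 4 (Function('J')(M, c) = Pow(Add(3, -1), 2) = Pow(2, 2) = 4)
U = 2 (U = Add(7, -5) = 2)
Function('C')(P) = Add(3, Mul(-1, P))
Mul(Add(-1381, -580), Mul(Function('J')(6, Function('F')(-5, -1)), Function('C')(U))) = Mul(Add(-1381, -580), Mul(4, Add(3, Mul(-1, 2)))) = Mul(-1961, Mul(4, Add(3, -2))) = Mul(-1961, Mul(4, 1)) = Mul(-1961, 4) = -7844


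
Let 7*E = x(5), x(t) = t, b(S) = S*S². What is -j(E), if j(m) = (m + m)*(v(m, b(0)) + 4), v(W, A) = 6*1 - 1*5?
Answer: -50/7 ≈ -7.1429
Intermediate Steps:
b(S) = S³
v(W, A) = 1 (v(W, A) = 6 - 5 = 1)
E = 5/7 (E = (⅐)*5 = 5/7 ≈ 0.71429)
j(m) = 10*m (j(m) = (m + m)*(1 + 4) = (2*m)*5 = 10*m)
-j(E) = -10*5/7 = -1*50/7 = -50/7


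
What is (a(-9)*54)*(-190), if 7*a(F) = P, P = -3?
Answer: 30780/7 ≈ 4397.1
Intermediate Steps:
a(F) = -3/7 (a(F) = (⅐)*(-3) = -3/7)
(a(-9)*54)*(-190) = -3/7*54*(-190) = -162/7*(-190) = 30780/7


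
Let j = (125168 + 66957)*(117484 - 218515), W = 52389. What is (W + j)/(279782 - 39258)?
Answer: -9705264243/120262 ≈ -80701.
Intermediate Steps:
j = -19410580875 (j = 192125*(-101031) = -19410580875)
(W + j)/(279782 - 39258) = (52389 - 19410580875)/(279782 - 39258) = -19410528486/240524 = -19410528486*1/240524 = -9705264243/120262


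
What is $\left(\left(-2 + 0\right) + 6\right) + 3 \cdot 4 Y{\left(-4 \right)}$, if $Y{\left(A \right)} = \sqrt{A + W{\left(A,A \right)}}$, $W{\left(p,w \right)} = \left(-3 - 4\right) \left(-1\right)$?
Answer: $4 + 12 \sqrt{3} \approx 24.785$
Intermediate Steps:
$W{\left(p,w \right)} = 7$ ($W{\left(p,w \right)} = \left(-7\right) \left(-1\right) = 7$)
$Y{\left(A \right)} = \sqrt{7 + A}$ ($Y{\left(A \right)} = \sqrt{A + 7} = \sqrt{7 + A}$)
$\left(\left(-2 + 0\right) + 6\right) + 3 \cdot 4 Y{\left(-4 \right)} = \left(\left(-2 + 0\right) + 6\right) + 3 \cdot 4 \sqrt{7 - 4} = \left(-2 + 6\right) + 12 \sqrt{3} = 4 + 12 \sqrt{3}$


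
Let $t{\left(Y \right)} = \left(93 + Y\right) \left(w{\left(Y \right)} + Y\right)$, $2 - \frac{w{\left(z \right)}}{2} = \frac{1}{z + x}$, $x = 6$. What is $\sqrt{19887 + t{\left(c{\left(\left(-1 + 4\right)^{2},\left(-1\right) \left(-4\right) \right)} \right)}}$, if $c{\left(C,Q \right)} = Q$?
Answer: $\frac{\sqrt{516090}}{5} \approx 143.68$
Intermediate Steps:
$w{\left(z \right)} = 4 - \frac{2}{6 + z}$ ($w{\left(z \right)} = 4 - \frac{2}{z + 6} = 4 - \frac{2}{6 + z}$)
$t{\left(Y \right)} = \left(93 + Y\right) \left(Y + \frac{2 \left(11 + 2 Y\right)}{6 + Y}\right)$ ($t{\left(Y \right)} = \left(93 + Y\right) \left(\frac{2 \left(11 + 2 Y\right)}{6 + Y} + Y\right) = \left(93 + Y\right) \left(Y + \frac{2 \left(11 + 2 Y\right)}{6 + Y}\right)$)
$\sqrt{19887 + t{\left(c{\left(\left(-1 + 4\right)^{2},\left(-1\right) \left(-4\right) \right)} \right)}} = \sqrt{19887 + \frac{2046 + \left(\left(-1\right) \left(-4\right)\right)^{3} + 103 \left(\left(-1\right) \left(-4\right)\right)^{2} + 952 \left(\left(-1\right) \left(-4\right)\right)}{6 - -4}} = \sqrt{19887 + \frac{2046 + 4^{3} + 103 \cdot 4^{2} + 952 \cdot 4}{6 + 4}} = \sqrt{19887 + \frac{2046 + 64 + 103 \cdot 16 + 3808}{10}} = \sqrt{19887 + \frac{2046 + 64 + 1648 + 3808}{10}} = \sqrt{19887 + \frac{1}{10} \cdot 7566} = \sqrt{19887 + \frac{3783}{5}} = \sqrt{\frac{103218}{5}} = \frac{\sqrt{516090}}{5}$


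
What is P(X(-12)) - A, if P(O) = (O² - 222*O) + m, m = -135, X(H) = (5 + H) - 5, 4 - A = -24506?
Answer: -21837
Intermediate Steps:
A = 24510 (A = 4 - 1*(-24506) = 4 + 24506 = 24510)
X(H) = H
P(O) = -135 + O² - 222*O (P(O) = (O² - 222*O) - 135 = -135 + O² - 222*O)
P(X(-12)) - A = (-135 + (-12)² - 222*(-12)) - 1*24510 = (-135 + 144 + 2664) - 24510 = 2673 - 24510 = -21837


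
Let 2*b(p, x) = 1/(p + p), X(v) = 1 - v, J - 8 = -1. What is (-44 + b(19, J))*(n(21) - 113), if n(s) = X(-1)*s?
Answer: 237353/76 ≈ 3123.1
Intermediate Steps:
J = 7 (J = 8 - 1 = 7)
b(p, x) = 1/(4*p) (b(p, x) = 1/(2*(p + p)) = 1/(2*((2*p))) = (1/(2*p))/2 = 1/(4*p))
n(s) = 2*s (n(s) = (1 - 1*(-1))*s = (1 + 1)*s = 2*s)
(-44 + b(19, J))*(n(21) - 113) = (-44 + (¼)/19)*(2*21 - 113) = (-44 + (¼)*(1/19))*(42 - 113) = (-44 + 1/76)*(-71) = -3343/76*(-71) = 237353/76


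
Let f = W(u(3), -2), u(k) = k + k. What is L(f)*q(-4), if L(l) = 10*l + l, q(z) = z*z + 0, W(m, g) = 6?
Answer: 1056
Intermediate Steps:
u(k) = 2*k
q(z) = z² (q(z) = z² + 0 = z²)
f = 6
L(l) = 11*l
L(f)*q(-4) = (11*6)*(-4)² = 66*16 = 1056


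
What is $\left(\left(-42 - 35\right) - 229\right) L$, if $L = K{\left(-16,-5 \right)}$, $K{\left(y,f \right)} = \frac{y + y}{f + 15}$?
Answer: $\frac{4896}{5} \approx 979.2$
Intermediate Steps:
$K{\left(y,f \right)} = \frac{2 y}{15 + f}$
$L = - \frac{16}{5}$ ($L = 2 \left(-16\right) \frac{1}{15 - 5} = 2 \left(-16\right) \frac{1}{10} = - \frac{16}{5} \approx -3.2$)
$\left(\left(-42 - 35\right) - 229\right) L = \left(\left(-42 - 35\right) - 229\right) \left(- \frac{16}{5}\right) = \left(-77 - 229\right) \left(- \frac{16}{5}\right) = \left(-306\right) \left(- \frac{16}{5}\right) = \frac{4896}{5}$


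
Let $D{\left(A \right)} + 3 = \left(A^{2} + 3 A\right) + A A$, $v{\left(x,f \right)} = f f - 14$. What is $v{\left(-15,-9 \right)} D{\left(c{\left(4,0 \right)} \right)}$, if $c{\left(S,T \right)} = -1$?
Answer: $-268$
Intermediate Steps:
$v{\left(x,f \right)} = -14 + f^{2}$ ($v{\left(x,f \right)} = f^{2} - 14 = -14 + f^{2}$)
$D{\left(A \right)} = -3 + 2 A^{2} + 3 A$ ($D{\left(A \right)} = -3 + \left(\left(A^{2} + 3 A\right) + A A\right) = -3 + \left(\left(A^{2} + 3 A\right) + A^{2}\right) = -3 + \left(2 A^{2} + 3 A\right) = -3 + 2 A^{2} + 3 A$)
$v{\left(-15,-9 \right)} D{\left(c{\left(4,0 \right)} \right)} = \left(-14 + \left(-9\right)^{2}\right) \left(-3 + 2 \left(-1\right)^{2} + 3 \left(-1\right)\right) = \left(-14 + 81\right) \left(-3 + 2 \cdot 1 - 3\right) = 67 \left(-3 + 2 - 3\right) = 67 \left(-4\right) = -268$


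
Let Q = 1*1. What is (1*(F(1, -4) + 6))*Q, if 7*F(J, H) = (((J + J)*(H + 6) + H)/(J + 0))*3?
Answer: 6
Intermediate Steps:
F(J, H) = 3*(H + 2*J*(6 + H))/(7*J) (F(J, H) = ((((J + J)*(H + 6) + H)/(J + 0))*3)/7 = ((((2*J)*(6 + H) + H)/J)*3)/7 = (((2*J*(6 + H) + H)/J)*3)/7 = (((H + 2*J*(6 + H))/J)*3)/7 = (3*(H + 2*J*(6 + H))/J)/7 = 3*(H + 2*J*(6 + H))/(7*J))
Q = 1
(1*(F(1, -4) + 6))*Q = (1*((3/7)*(-4 + 2*1*(6 - 4))/1 + 6))*1 = (1*((3/7)*1*(-4 + 2*1*2) + 6))*1 = (1*((3/7)*1*(-4 + 4) + 6))*1 = (1*((3/7)*1*0 + 6))*1 = (1*(0 + 6))*1 = (1*6)*1 = 6*1 = 6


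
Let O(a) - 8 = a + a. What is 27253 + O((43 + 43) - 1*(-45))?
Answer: 27523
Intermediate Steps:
O(a) = 8 + 2*a (O(a) = 8 + (a + a) = 8 + 2*a)
27253 + O((43 + 43) - 1*(-45)) = 27253 + (8 + 2*((43 + 43) - 1*(-45))) = 27253 + (8 + 2*(86 + 45)) = 27253 + (8 + 2*131) = 27253 + (8 + 262) = 27253 + 270 = 27523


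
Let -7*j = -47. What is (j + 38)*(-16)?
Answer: -5008/7 ≈ -715.43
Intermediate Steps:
j = 47/7 (j = -1/7*(-47) = 47/7 ≈ 6.7143)
(j + 38)*(-16) = (47/7 + 38)*(-16) = (313/7)*(-16) = -5008/7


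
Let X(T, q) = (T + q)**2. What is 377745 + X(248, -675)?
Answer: 560074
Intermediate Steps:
377745 + X(248, -675) = 377745 + (248 - 675)**2 = 377745 + (-427)**2 = 377745 + 182329 = 560074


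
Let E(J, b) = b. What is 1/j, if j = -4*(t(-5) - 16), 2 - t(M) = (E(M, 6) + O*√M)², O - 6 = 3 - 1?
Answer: -I/(384*√5 + 1080*I) ≈ -0.00056732 - 0.00045105*I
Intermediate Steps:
O = 8 (O = 6 + (3 - 1) = 6 + 2 = 8)
t(M) = 2 - (6 + 8*√M)²
j = -1080 + 384*I*√5 (j = -4*((-34 - 96*I*√5 - 64*(-5)) - 16) = -4*((-34 - 96*I*√5 + 320) - 16) = -4*((286 - 96*I*√5) - 16) = -4*(270 - 96*I*√5) = -1080 + 384*I*√5 ≈ -1080.0 + 858.65*I)
1/j = 1/(-1080 + 384*I*√5)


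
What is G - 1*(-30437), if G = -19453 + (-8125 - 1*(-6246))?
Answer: 9105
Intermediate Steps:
G = -21332 (G = -19453 + (-8125 + 6246) = -19453 - 1879 = -21332)
G - 1*(-30437) = -21332 - 1*(-30437) = -21332 + 30437 = 9105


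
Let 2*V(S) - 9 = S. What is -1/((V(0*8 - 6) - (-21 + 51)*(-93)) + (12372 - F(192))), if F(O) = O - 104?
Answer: -2/30151 ≈ -6.6333e-5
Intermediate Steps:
F(O) = -104 + O
V(S) = 9/2 + S/2
-1/((V(0*8 - 6) - (-21 + 51)*(-93)) + (12372 - F(192))) = -1/(((9/2 + (0*8 - 6)/2) - (-21 + 51)*(-93)) + (12372 - (-104 + 192))) = -1/(((9/2 + (0 - 6)/2) - 30*(-93)) + (12372 - 1*88)) = -1/(((9/2 + (½)*(-6)) - 1*(-2790)) + (12372 - 88)) = -1/(((9/2 - 3) + 2790) + 12284) = -1/((3/2 + 2790) + 12284) = -1/(5583/2 + 12284) = -1/30151/2 = -1*2/30151 = -2/30151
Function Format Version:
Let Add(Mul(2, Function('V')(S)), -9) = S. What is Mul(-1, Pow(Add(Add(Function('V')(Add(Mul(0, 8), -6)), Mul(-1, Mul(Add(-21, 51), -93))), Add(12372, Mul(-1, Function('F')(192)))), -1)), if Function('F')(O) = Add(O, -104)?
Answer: Rational(-2, 30151) ≈ -6.6333e-5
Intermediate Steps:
Function('F')(O) = Add(-104, O)
Function('V')(S) = Add(Rational(9, 2), Mul(Rational(1, 2), S))
Mul(-1, Pow(Add(Add(Function('V')(Add(Mul(0, 8), -6)), Mul(-1, Mul(Add(-21, 51), -93))), Add(12372, Mul(-1, Function('F')(192)))), -1)) = Mul(-1, Pow(Add(Add(Add(Rational(9, 2), Mul(Rational(1, 2), Add(Mul(0, 8), -6))), Mul(-1, Mul(Add(-21, 51), -93))), Add(12372, Mul(-1, Add(-104, 192)))), -1)) = Mul(-1, Pow(Add(Add(Add(Rational(9, 2), Mul(Rational(1, 2), Add(0, -6))), Mul(-1, Mul(30, -93))), Add(12372, Mul(-1, 88))), -1)) = Mul(-1, Pow(Add(Add(Add(Rational(9, 2), Mul(Rational(1, 2), -6)), Mul(-1, -2790)), Add(12372, -88)), -1)) = Mul(-1, Pow(Add(Add(Add(Rational(9, 2), -3), 2790), 12284), -1)) = Mul(-1, Pow(Add(Add(Rational(3, 2), 2790), 12284), -1)) = Mul(-1, Pow(Add(Rational(5583, 2), 12284), -1)) = Mul(-1, Pow(Rational(30151, 2), -1)) = Mul(-1, Rational(2, 30151)) = Rational(-2, 30151)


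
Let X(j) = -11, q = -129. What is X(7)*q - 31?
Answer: 1388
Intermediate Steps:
X(7)*q - 31 = -11*(-129) - 31 = 1419 - 31 = 1388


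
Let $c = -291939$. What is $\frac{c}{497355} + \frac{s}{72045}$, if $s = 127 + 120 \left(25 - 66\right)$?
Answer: $- \frac{1561104518}{2388796065} \approx -0.65351$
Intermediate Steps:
$s = -4793$ ($s = 127 + 120 \left(25 - 66\right) = 127 + 120 \left(-41\right) = 127 - 4920 = -4793$)
$\frac{c}{497355} + \frac{s}{72045} = - \frac{291939}{497355} - \frac{4793}{72045} = \left(-291939\right) \frac{1}{497355} - \frac{4793}{72045} = - \frac{97313}{165785} - \frac{4793}{72045} = - \frac{1561104518}{2388796065}$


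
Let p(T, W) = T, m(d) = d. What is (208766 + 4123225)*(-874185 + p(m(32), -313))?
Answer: -3786822928623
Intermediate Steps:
(208766 + 4123225)*(-874185 + p(m(32), -313)) = (208766 + 4123225)*(-874185 + 32) = 4331991*(-874153) = -3786822928623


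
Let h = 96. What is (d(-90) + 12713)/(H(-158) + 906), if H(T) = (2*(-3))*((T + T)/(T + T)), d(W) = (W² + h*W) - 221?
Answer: 332/25 ≈ 13.280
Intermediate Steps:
d(W) = -221 + W² + 96*W (d(W) = (W² + 96*W) - 221 = -221 + W² + 96*W)
H(T) = -6 (H(T) = -6*2*T/(2*T) = -6*2*T*1/(2*T) = -6*1 = -6)
(d(-90) + 12713)/(H(-158) + 906) = ((-221 + (-90)² + 96*(-90)) + 12713)/(-6 + 906) = ((-221 + 8100 - 8640) + 12713)/900 = (-761 + 12713)*(1/900) = 11952*(1/900) = 332/25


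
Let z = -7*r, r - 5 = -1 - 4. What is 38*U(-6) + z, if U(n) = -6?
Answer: -228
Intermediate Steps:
r = 0 (r = 5 + (-1 - 4) = 5 - 5 = 0)
z = 0 (z = -7*0 = 0)
38*U(-6) + z = 38*(-6) + 0 = -228 + 0 = -228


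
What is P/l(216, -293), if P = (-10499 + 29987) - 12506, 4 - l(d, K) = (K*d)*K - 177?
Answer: -6982/18543203 ≈ -0.00037653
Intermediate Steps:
l(d, K) = 181 - d*K² (l(d, K) = 4 - ((K*d)*K - 177) = 4 - (d*K² - 177) = 4 - (-177 + d*K²) = 4 + (177 - d*K²) = 181 - d*K²)
P = 6982 (P = 19488 - 12506 = 6982)
P/l(216, -293) = 6982/(181 - 1*216*(-293)²) = 6982/(181 - 1*216*85849) = 6982/(181 - 18543384) = 6982/(-18543203) = 6982*(-1/18543203) = -6982/18543203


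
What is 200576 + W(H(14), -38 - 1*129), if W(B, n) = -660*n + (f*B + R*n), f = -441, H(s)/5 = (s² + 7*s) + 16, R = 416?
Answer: -442226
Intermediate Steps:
H(s) = 80 + 5*s² + 35*s (H(s) = 5*((s² + 7*s) + 16) = 5*(16 + s² + 7*s) = 80 + 5*s² + 35*s)
W(B, n) = -441*B - 244*n (W(B, n) = -660*n + (-441*B + 416*n) = -441*B - 244*n)
200576 + W(H(14), -38 - 1*129) = 200576 + (-441*(80 + 5*14² + 35*14) - 244*(-38 - 1*129)) = 200576 + (-441*(80 + 5*196 + 490) - 244*(-38 - 129)) = 200576 + (-441*(80 + 980 + 490) - 244*(-167)) = 200576 + (-441*1550 + 40748) = 200576 + (-683550 + 40748) = 200576 - 642802 = -442226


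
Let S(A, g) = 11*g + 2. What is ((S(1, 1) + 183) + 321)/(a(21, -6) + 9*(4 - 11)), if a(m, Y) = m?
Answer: -517/42 ≈ -12.310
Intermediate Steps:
S(A, g) = 2 + 11*g
((S(1, 1) + 183) + 321)/(a(21, -6) + 9*(4 - 11)) = (((2 + 11*1) + 183) + 321)/(21 + 9*(4 - 11)) = (((2 + 11) + 183) + 321)/(21 + 9*(-7)) = ((13 + 183) + 321)/(21 - 63) = (196 + 321)/(-42) = 517*(-1/42) = -517/42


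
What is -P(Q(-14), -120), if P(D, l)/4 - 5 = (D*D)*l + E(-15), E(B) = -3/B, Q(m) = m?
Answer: 470296/5 ≈ 94059.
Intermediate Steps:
P(D, l) = 104/5 + 4*l*D² (P(D, l) = 20 + 4*((D*D)*l - 3/(-15)) = 20 + 4*(D²*l - 3*(-1/15)) = 20 + 4*(l*D² + ⅕) = 20 + 4*(⅕ + l*D²) = 20 + (⅘ + 4*l*D²) = 104/5 + 4*l*D²)
-P(Q(-14), -120) = -(104/5 + 4*(-120)*(-14)²) = -(104/5 + 4*(-120)*196) = -(104/5 - 94080) = -1*(-470296/5) = 470296/5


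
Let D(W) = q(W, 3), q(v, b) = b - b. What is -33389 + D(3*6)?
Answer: -33389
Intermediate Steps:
q(v, b) = 0
D(W) = 0
-33389 + D(3*6) = -33389 + 0 = -33389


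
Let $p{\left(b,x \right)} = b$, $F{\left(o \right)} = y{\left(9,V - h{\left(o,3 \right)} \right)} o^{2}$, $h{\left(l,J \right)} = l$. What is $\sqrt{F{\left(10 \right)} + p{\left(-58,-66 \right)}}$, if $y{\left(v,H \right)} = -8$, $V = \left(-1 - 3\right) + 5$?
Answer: $i \sqrt{858} \approx 29.292 i$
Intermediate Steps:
$V = 1$ ($V = -4 + 5 = 1$)
$F{\left(o \right)} = - 8 o^{2}$
$\sqrt{F{\left(10 \right)} + p{\left(-58,-66 \right)}} = \sqrt{- 8 \cdot 10^{2} - 58} = \sqrt{\left(-8\right) 100 - 58} = \sqrt{-800 - 58} = \sqrt{-858} = i \sqrt{858}$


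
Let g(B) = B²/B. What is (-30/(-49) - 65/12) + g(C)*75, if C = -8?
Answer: -355625/588 ≈ -604.80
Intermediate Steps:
g(B) = B
(-30/(-49) - 65/12) + g(C)*75 = (-30/(-49) - 65/12) - 8*75 = (-30*(-1/49) - 65*1/12) - 600 = (30/49 - 65/12) - 600 = -2825/588 - 600 = -355625/588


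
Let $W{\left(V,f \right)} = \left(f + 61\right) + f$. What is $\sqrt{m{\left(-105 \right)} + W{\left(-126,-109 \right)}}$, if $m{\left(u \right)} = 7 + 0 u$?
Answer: $5 i \sqrt{6} \approx 12.247 i$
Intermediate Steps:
$W{\left(V,f \right)} = 61 + 2 f$ ($W{\left(V,f \right)} = \left(61 + f\right) + f = 61 + 2 f$)
$m{\left(u \right)} = 7$ ($m{\left(u \right)} = 7 + 0 = 7$)
$\sqrt{m{\left(-105 \right)} + W{\left(-126,-109 \right)}} = \sqrt{7 + \left(61 + 2 \left(-109\right)\right)} = \sqrt{7 + \left(61 - 218\right)} = \sqrt{7 - 157} = \sqrt{-150} = 5 i \sqrt{6}$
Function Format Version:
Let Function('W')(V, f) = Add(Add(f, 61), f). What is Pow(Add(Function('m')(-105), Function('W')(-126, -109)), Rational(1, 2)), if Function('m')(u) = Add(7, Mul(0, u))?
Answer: Mul(5, I, Pow(6, Rational(1, 2))) ≈ Mul(12.247, I)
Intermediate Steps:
Function('W')(V, f) = Add(61, Mul(2, f)) (Function('W')(V, f) = Add(Add(61, f), f) = Add(61, Mul(2, f)))
Function('m')(u) = 7 (Function('m')(u) = Add(7, 0) = 7)
Pow(Add(Function('m')(-105), Function('W')(-126, -109)), Rational(1, 2)) = Pow(Add(7, Add(61, Mul(2, -109))), Rational(1, 2)) = Pow(Add(7, Add(61, -218)), Rational(1, 2)) = Pow(Add(7, -157), Rational(1, 2)) = Pow(-150, Rational(1, 2)) = Mul(5, I, Pow(6, Rational(1, 2)))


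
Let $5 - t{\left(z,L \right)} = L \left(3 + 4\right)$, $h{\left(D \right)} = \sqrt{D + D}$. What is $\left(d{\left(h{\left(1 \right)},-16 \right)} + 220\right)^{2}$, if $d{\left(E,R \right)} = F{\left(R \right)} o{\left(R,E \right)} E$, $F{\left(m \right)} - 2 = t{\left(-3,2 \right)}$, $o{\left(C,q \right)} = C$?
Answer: $73488 + 49280 \sqrt{2} \approx 1.4318 \cdot 10^{5}$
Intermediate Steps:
$h{\left(D \right)} = \sqrt{2} \sqrt{D}$ ($h{\left(D \right)} = \sqrt{2 D} = \sqrt{2} \sqrt{D}$)
$t{\left(z,L \right)} = 5 - 7 L$ ($t{\left(z,L \right)} = 5 - L \left(3 + 4\right) = 5 - L 7 = 5 - 7 L$)
$F{\left(m \right)} = -7$ ($F{\left(m \right)} = 2 + \left(5 - 14\right) = 2 - 9 = -7$)
$d{\left(E,R \right)} = - 7 E R$ ($d{\left(E,R \right)} = - 7 R E = - 7 E R$)
$\left(d{\left(h{\left(1 \right)},-16 \right)} + 220\right)^{2} = \left(\left(-7\right) \sqrt{2} \sqrt{1} \left(-16\right) + 220\right)^{2} = \left(\left(-7\right) \sqrt{2} \cdot 1 \left(-16\right) + 220\right)^{2} = \left(\left(-7\right) \sqrt{2} \left(-16\right) + 220\right)^{2} = \left(112 \sqrt{2} + 220\right)^{2} = \left(220 + 112 \sqrt{2}\right)^{2}$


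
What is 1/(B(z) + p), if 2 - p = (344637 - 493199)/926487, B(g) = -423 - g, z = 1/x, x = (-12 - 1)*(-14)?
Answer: -168620634/70963175117 ≈ -0.0023762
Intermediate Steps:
x = 182 (x = -13*(-14) = 182)
z = 1/182 ≈ 0.0054945
p = 2001536/926487 (p = 2 - (344637 - 493199)/926487 = 2 - (-148562)/926487 = 2 - 1*(-148562/926487) = 2 + 148562/926487 = 2001536/926487 ≈ 2.1604)
1/(B(z) + p) = 1/((-423 - 1*1/182) + 2001536/926487) = 1/((-423 - 1/182) + 2001536/926487) = 1/(-76987/182 + 2001536/926487) = 1/(-70963175117/168620634) = -168620634/70963175117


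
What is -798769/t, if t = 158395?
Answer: -10111/2005 ≈ -5.0429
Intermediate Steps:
-798769/t = -798769/158395 = -798769*1/158395 = -10111/2005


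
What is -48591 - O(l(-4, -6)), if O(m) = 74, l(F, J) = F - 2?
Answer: -48665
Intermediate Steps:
l(F, J) = -2 + F
-48591 - O(l(-4, -6)) = -48591 - 1*74 = -48591 - 74 = -48665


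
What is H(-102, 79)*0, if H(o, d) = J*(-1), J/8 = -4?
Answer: 0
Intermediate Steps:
J = -32 (J = 8*(-4) = -32)
H(o, d) = 32 (H(o, d) = -32*(-1) = 32)
H(-102, 79)*0 = 32*0 = 0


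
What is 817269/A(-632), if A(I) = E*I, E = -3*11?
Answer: 272423/6952 ≈ 39.186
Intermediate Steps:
E = -33
A(I) = -33*I
817269/A(-632) = 817269/((-33*(-632))) = 817269/20856 = 817269*(1/20856) = 272423/6952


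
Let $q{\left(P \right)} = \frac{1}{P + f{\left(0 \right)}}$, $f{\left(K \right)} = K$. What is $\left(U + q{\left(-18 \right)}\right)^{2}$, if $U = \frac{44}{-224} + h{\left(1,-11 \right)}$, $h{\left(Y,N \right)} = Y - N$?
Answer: $\frac{35058241}{254016} \approx 138.02$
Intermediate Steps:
$q{\left(P \right)} = \frac{1}{P}$ ($q{\left(P \right)} = \frac{1}{P + 0} = \frac{1}{P}$)
$U = \frac{661}{56}$ ($U = \frac{44}{-224} + \left(1 - -11\right) = 44 \left(- \frac{1}{224}\right) + \left(1 + 11\right) = - \frac{11}{56} + 12 = \frac{661}{56} \approx 11.804$)
$\left(U + q{\left(-18 \right)}\right)^{2} = \left(\frac{661}{56} + \frac{1}{-18}\right)^{2} = \left(\frac{661}{56} - \frac{1}{18}\right)^{2} = \left(\frac{5921}{504}\right)^{2} = \frac{35058241}{254016}$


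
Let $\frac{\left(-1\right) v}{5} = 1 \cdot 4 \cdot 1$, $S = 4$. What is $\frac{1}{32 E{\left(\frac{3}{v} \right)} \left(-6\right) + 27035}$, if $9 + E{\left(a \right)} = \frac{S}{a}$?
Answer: $\frac{1}{33883} \approx 2.9513 \cdot 10^{-5}$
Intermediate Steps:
$v = -20$ ($v = - 5 \cdot 1 \cdot 4 \cdot 1 = - 5 \cdot 4 \cdot 1 = \left(-5\right) 4 = -20$)
$E{\left(a \right)} = -9 + \frac{4}{a}$
$\frac{1}{32 E{\left(\frac{3}{v} \right)} \left(-6\right) + 27035} = \frac{1}{32 \left(-9 + \frac{4}{3 \frac{1}{-20}}\right) \left(-6\right) + 27035} = \frac{1}{32 \left(-9 + \frac{4}{3 \left(- \frac{1}{20}\right)}\right) \left(-6\right) + 27035} = \frac{1}{32 \left(-9 + \frac{4}{- \frac{3}{20}}\right) \left(-6\right) + 27035} = \frac{1}{32 \left(-9 + 4 \left(- \frac{20}{3}\right)\right) \left(-6\right) + 27035} = \frac{1}{32 \left(-9 - \frac{80}{3}\right) \left(-6\right) + 27035} = \frac{1}{32 \left(- \frac{107}{3}\right) \left(-6\right) + 27035} = \frac{1}{\left(- \frac{3424}{3}\right) \left(-6\right) + 27035} = \frac{1}{6848 + 27035} = \frac{1}{33883}$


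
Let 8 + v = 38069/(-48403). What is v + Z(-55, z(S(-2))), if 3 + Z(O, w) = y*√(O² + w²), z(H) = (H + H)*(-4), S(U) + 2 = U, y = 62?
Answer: -570502/48403 + 62*√4049 ≈ 3933.4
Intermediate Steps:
S(U) = -2 + U
z(H) = -8*H (z(H) = (2*H)*(-4) = -8*H)
Z(O, w) = -3 + 62*√(O² + w²)
v = -425293/48403 (v = -8 + 38069/(-48403) = -8 + 38069*(-1/48403) = -8 - 38069/48403 = -425293/48403 ≈ -8.7865)
v + Z(-55, z(S(-2))) = -425293/48403 + (-3 + 62*√((-55)² + (-8*(-2 - 2))²)) = -425293/48403 + (-3 + 62*√(3025 + (-8*(-4))²)) = -425293/48403 + (-3 + 62*√(3025 + 32²)) = -425293/48403 + (-3 + 62*√(3025 + 1024)) = -425293/48403 + (-3 + 62*√4049) = -570502/48403 + 62*√4049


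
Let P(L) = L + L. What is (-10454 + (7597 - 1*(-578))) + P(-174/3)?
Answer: -2395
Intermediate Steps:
P(L) = 2*L
(-10454 + (7597 - 1*(-578))) + P(-174/3) = (-10454 + (7597 - 1*(-578))) + 2*(-174/3) = (-10454 + (7597 + 578)) + 2*(-174/3) = (-10454 + 8175) + 2*(-29*2) = -2279 + 2*(-58) = -2279 - 116 = -2395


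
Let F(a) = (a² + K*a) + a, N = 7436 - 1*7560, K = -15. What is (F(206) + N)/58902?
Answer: 19714/29451 ≈ 0.66938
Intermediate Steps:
N = -124 (N = 7436 - 7560 = -124)
F(a) = a² - 14*a (F(a) = (a² - 15*a) + a = a² - 14*a)
(F(206) + N)/58902 = (206*(-14 + 206) - 124)/58902 = (206*192 - 124)*(1/58902) = (39552 - 124)*(1/58902) = 39428*(1/58902) = 19714/29451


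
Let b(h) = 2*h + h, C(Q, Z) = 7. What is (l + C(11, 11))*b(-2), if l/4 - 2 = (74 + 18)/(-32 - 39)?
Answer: -4182/71 ≈ -58.901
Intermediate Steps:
b(h) = 3*h
l = 200/71 (l = 8 + 4*((74 + 18)/(-32 - 39)) = 8 + 4*(92/(-71)) = 8 + 4*(92*(-1/71)) = 8 + 4*(-92/71) = 8 - 368/71 = 200/71 ≈ 2.8169)
(l + C(11, 11))*b(-2) = (200/71 + 7)*(3*(-2)) = (697/71)*(-6) = -4182/71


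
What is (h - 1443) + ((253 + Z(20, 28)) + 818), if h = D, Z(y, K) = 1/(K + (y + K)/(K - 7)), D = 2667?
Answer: 486547/212 ≈ 2295.0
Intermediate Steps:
Z(y, K) = 1/(K + (K + y)/(-7 + K))
h = 2667
(h - 1443) + ((253 + Z(20, 28)) + 818) = (2667 - 1443) + ((253 + (-7 + 28)/(20 + 28**2 - 6*28)) + 818) = 1224 + ((253 + 21/(20 + 784 - 168)) + 818) = 1224 + ((253 + 21/636) + 818) = 1224 + ((253 + (1/636)*21) + 818) = 1224 + ((253 + 7/212) + 818) = 1224 + (53643/212 + 818) = 1224 + 227059/212 = 486547/212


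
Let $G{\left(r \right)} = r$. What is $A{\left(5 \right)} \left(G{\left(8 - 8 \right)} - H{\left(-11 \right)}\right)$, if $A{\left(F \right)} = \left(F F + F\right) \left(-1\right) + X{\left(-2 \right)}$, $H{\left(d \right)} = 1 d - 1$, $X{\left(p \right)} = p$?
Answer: $-384$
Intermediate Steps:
$H{\left(d \right)} = -1 + d$ ($H{\left(d \right)} = d - 1 = -1 + d$)
$A{\left(F \right)} = -2 - F - F^{2}$ ($A{\left(F \right)} = \left(F F + F\right) \left(-1\right) - 2 = \left(F^{2} + F\right) \left(-1\right) - 2 = \left(F + F^{2}\right) \left(-1\right) - 2 = \left(- F - F^{2}\right) - 2 = -2 - F - F^{2}$)
$A{\left(5 \right)} \left(G{\left(8 - 8 \right)} - H{\left(-11 \right)}\right) = \left(-2 - 5 - 5^{2}\right) \left(\left(8 - 8\right) - \left(-1 - 11\right)\right) = \left(-2 - 5 - 25\right) \left(0 - -12\right) = \left(-2 - 5 - 25\right) \left(0 + 12\right) = \left(-32\right) 12 = -384$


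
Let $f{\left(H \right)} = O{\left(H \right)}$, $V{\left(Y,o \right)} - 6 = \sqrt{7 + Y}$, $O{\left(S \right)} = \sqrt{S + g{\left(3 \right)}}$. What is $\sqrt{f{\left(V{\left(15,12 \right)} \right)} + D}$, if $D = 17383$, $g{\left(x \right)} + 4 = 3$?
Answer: $\sqrt{17383 + \sqrt{5 + \sqrt{22}}} \approx 131.86$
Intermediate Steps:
$g{\left(x \right)} = -1$ ($g{\left(x \right)} = -4 + 3 = -1$)
$O{\left(S \right)} = \sqrt{-1 + S}$ ($O{\left(S \right)} = \sqrt{S - 1} = \sqrt{-1 + S}$)
$V{\left(Y,o \right)} = 6 + \sqrt{7 + Y}$
$f{\left(H \right)} = \sqrt{-1 + H}$
$\sqrt{f{\left(V{\left(15,12 \right)} \right)} + D} = \sqrt{\sqrt{-1 + \left(6 + \sqrt{7 + 15}\right)} + 17383} = \sqrt{\sqrt{-1 + \left(6 + \sqrt{22}\right)} + 17383} = \sqrt{\sqrt{5 + \sqrt{22}} + 17383} = \sqrt{17383 + \sqrt{5 + \sqrt{22}}}$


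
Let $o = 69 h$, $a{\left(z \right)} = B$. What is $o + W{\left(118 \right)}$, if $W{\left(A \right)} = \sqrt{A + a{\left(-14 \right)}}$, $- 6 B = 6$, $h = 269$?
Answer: $18561 + 3 \sqrt{13} \approx 18572.0$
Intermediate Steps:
$B = -1$ ($B = \left(- \frac{1}{6}\right) 6 = -1$)
$a{\left(z \right)} = -1$
$W{\left(A \right)} = \sqrt{-1 + A}$ ($W{\left(A \right)} = \sqrt{A - 1} = \sqrt{-1 + A}$)
$o = 18561$ ($o = 69 \cdot 269 = 18561$)
$o + W{\left(118 \right)} = 18561 + \sqrt{-1 + 118} = 18561 + \sqrt{117} = 18561 + 3 \sqrt{13}$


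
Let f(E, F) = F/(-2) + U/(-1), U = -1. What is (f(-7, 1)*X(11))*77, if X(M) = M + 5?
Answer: 616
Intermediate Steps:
f(E, F) = 1 - F/2 (f(E, F) = F/(-2) - 1/(-1) = F*(-1/2) - 1*(-1) = -F/2 + 1 = 1 - F/2)
X(M) = 5 + M
(f(-7, 1)*X(11))*77 = ((1 - 1/2*1)*(5 + 11))*77 = ((1 - 1/2)*16)*77 = ((1/2)*16)*77 = 8*77 = 616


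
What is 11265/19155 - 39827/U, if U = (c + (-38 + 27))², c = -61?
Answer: -46965895/6619968 ≈ -7.0946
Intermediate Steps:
U = 5184 (U = (-61 + (-38 + 27))² = (-61 - 11)² = (-72)² = 5184)
11265/19155 - 39827/U = 11265/19155 - 39827/5184 = 11265*(1/19155) - 39827*1/5184 = 751/1277 - 39827/5184 = -46965895/6619968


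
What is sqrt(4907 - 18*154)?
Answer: sqrt(2135) ≈ 46.206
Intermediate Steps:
sqrt(4907 - 18*154) = sqrt(4907 - 2772) = sqrt(2135)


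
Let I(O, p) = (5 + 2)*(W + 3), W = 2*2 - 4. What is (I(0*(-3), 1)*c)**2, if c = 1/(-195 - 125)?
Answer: 441/102400 ≈ 0.0043066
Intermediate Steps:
W = 0 (W = 4 - 4 = 0)
c = -1/320 (c = 1/(-320) = -1/320 ≈ -0.0031250)
I(O, p) = 21 (I(O, p) = (5 + 2)*(0 + 3) = 7*3 = 21)
(I(0*(-3), 1)*c)**2 = (21*(-1/320))**2 = (-21/320)**2 = 441/102400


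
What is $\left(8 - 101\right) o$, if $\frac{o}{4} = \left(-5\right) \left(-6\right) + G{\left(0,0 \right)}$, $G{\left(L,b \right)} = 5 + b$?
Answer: $-13020$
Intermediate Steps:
$o = 140$ ($o = 4 \left(\left(-5\right) \left(-6\right) + \left(5 + 0\right)\right) = 4 \left(30 + 5\right) = 4 \cdot 35 = 140$)
$\left(8 - 101\right) o = \left(8 - 101\right) 140 = \left(-93\right) 140 = -13020$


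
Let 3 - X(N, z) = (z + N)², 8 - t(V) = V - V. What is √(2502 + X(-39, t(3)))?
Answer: 2*√386 ≈ 39.294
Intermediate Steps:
t(V) = 8 (t(V) = 8 - (V - V) = 8 - 1*0 = 8 + 0 = 8)
X(N, z) = 3 - (N + z)² (X(N, z) = 3 - (z + N)² = 3 - (N + z)²)
√(2502 + X(-39, t(3))) = √(2502 + (3 - (-39 + 8)²)) = √(2502 + (3 - 1*(-31)²)) = √(2502 + (3 - 1*961)) = √(2502 + (3 - 961)) = √(2502 - 958) = √1544 = 2*√386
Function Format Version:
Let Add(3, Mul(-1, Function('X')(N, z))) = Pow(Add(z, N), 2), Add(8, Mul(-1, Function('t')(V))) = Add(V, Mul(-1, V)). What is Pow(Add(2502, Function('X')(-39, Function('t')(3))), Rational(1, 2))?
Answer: Mul(2, Pow(386, Rational(1, 2))) ≈ 39.294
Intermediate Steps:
Function('t')(V) = 8 (Function('t')(V) = Add(8, Mul(-1, Add(V, Mul(-1, V)))) = Add(8, Mul(-1, 0)) = Add(8, 0) = 8)
Function('X')(N, z) = Add(3, Mul(-1, Pow(Add(N, z), 2))) (Function('X')(N, z) = Add(3, Mul(-1, Pow(Add(z, N), 2))) = Add(3, Mul(-1, Pow(Add(N, z), 2))))
Pow(Add(2502, Function('X')(-39, Function('t')(3))), Rational(1, 2)) = Pow(Add(2502, Add(3, Mul(-1, Pow(Add(-39, 8), 2)))), Rational(1, 2)) = Pow(Add(2502, Add(3, Mul(-1, Pow(-31, 2)))), Rational(1, 2)) = Pow(Add(2502, Add(3, Mul(-1, 961))), Rational(1, 2)) = Pow(Add(2502, Add(3, -961)), Rational(1, 2)) = Pow(Add(2502, -958), Rational(1, 2)) = Pow(1544, Rational(1, 2)) = Mul(2, Pow(386, Rational(1, 2)))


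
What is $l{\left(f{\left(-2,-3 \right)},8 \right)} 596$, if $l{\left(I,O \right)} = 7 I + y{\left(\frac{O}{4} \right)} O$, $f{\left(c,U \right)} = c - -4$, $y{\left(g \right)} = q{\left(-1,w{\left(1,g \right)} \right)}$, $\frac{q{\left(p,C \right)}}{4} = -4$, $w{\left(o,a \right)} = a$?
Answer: $-67944$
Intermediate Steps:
$q{\left(p,C \right)} = -16$ ($q{\left(p,C \right)} = 4 \left(-4\right) = -16$)
$y{\left(g \right)} = -16$
$f{\left(c,U \right)} = 4 + c$ ($f{\left(c,U \right)} = c + 4 = 4 + c$)
$l{\left(I,O \right)} = - 16 O + 7 I$ ($l{\left(I,O \right)} = 7 I - 16 O = - 16 O + 7 I$)
$l{\left(f{\left(-2,-3 \right)},8 \right)} 596 = \left(\left(-16\right) 8 + 7 \left(4 - 2\right)\right) 596 = \left(-128 + 7 \cdot 2\right) 596 = \left(-128 + 14\right) 596 = \left(-114\right) 596 = -67944$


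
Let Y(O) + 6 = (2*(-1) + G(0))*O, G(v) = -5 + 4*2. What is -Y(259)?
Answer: -253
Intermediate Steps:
G(v) = 3 (G(v) = -5 + 8 = 3)
Y(O) = -6 + O (Y(O) = -6 + (2*(-1) + 3)*O = -6 + (-2 + 3)*O = -6 + 1*O = -6 + O)
-Y(259) = -(-6 + 259) = -1*253 = -253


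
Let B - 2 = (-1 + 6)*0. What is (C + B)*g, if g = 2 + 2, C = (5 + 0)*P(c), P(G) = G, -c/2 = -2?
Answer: 88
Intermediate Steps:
c = 4 (c = -2*(-2) = 4)
C = 20 (C = (5 + 0)*4 = 5*4 = 20)
g = 4
B = 2 (B = 2 + (-1 + 6)*0 = 2 + 5*0 = 2 + 0 = 2)
(C + B)*g = (20 + 2)*4 = 22*4 = 88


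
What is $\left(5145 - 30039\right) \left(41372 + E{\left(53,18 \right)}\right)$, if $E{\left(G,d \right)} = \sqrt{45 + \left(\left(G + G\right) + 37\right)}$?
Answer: $-1029914568 - 49788 \sqrt{47} \approx -1.0303 \cdot 10^{9}$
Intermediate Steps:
$E{\left(G,d \right)} = \sqrt{82 + 2 G}$ ($E{\left(G,d \right)} = \sqrt{45 + \left(2 G + 37\right)} = \sqrt{45 + \left(37 + 2 G\right)} = \sqrt{82 + 2 G}$)
$\left(5145 - 30039\right) \left(41372 + E{\left(53,18 \right)}\right) = \left(5145 - 30039\right) \left(41372 + \sqrt{82 + 2 \cdot 53}\right) = - 24894 \left(41372 + \sqrt{82 + 106}\right) = - 24894 \left(41372 + \sqrt{188}\right) = - 24894 \left(41372 + 2 \sqrt{47}\right) = -1029914568 - 49788 \sqrt{47}$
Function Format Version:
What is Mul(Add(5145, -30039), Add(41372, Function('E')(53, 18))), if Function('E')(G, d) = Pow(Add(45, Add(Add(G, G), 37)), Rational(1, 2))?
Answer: Add(-1029914568, Mul(-49788, Pow(47, Rational(1, 2)))) ≈ -1.0303e+9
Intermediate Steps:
Function('E')(G, d) = Pow(Add(82, Mul(2, G)), Rational(1, 2)) (Function('E')(G, d) = Pow(Add(45, Add(Mul(2, G), 37)), Rational(1, 2)) = Pow(Add(45, Add(37, Mul(2, G))), Rational(1, 2)) = Pow(Add(82, Mul(2, G)), Rational(1, 2)))
Mul(Add(5145, -30039), Add(41372, Function('E')(53, 18))) = Mul(Add(5145, -30039), Add(41372, Pow(Add(82, Mul(2, 53)), Rational(1, 2)))) = Mul(-24894, Add(41372, Pow(Add(82, 106), Rational(1, 2)))) = Mul(-24894, Add(41372, Pow(188, Rational(1, 2)))) = Mul(-24894, Add(41372, Mul(2, Pow(47, Rational(1, 2))))) = Add(-1029914568, Mul(-49788, Pow(47, Rational(1, 2))))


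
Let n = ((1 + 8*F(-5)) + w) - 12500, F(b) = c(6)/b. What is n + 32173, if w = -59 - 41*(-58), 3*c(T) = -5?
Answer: 65987/3 ≈ 21996.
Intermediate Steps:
c(T) = -5/3 (c(T) = (1/3)*(-5) = -5/3)
F(b) = -5/(3*b)
w = 2319 (w = -59 + 2378 = 2319)
n = -30532/3 (n = ((1 + 8*(-5/3/(-5))) + 2319) - 12500 = ((1 + 8*(-5/3*(-1/5))) + 2319) - 12500 = ((1 + 8*(1/3)) + 2319) - 12500 = ((1 + 8/3) + 2319) - 12500 = (11/3 + 2319) - 12500 = 6968/3 - 12500 = -30532/3 ≈ -10177.)
n + 32173 = -30532/3 + 32173 = 65987/3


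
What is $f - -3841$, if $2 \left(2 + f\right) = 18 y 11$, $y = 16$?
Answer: $5423$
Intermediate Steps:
$f = 1582$ ($f = -2 + \frac{18 \cdot 16 \cdot 11}{2} = -2 + \frac{288 \cdot 11}{2} = -2 + \frac{1}{2} \cdot 3168 = -2 + 1584 = 1582$)
$f - -3841 = 1582 - -3841 = 1582 + 3841 = 5423$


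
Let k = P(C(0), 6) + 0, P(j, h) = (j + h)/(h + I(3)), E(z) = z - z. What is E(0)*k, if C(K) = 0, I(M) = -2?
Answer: 0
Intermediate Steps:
E(z) = 0
P(j, h) = (h + j)/(-2 + h) (P(j, h) = (j + h)/(h - 2) = (h + j)/(-2 + h))
k = 3/2 (k = (6 + 0)/(-2 + 6) + 0 = 6/4 + 0 = (1/4)*6 + 0 = 3/2 + 0 = 3/2 ≈ 1.5000)
E(0)*k = 0*(3/2) = 0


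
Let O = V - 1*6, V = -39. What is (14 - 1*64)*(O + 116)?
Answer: -3550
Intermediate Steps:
O = -45 (O = -39 - 1*6 = -39 - 6 = -45)
(14 - 1*64)*(O + 116) = (14 - 1*64)*(-45 + 116) = (14 - 64)*71 = -50*71 = -3550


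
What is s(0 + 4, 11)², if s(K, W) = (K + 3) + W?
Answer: 324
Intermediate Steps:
s(K, W) = 3 + K + W (s(K, W) = (3 + K) + W = 3 + K + W)
s(0 + 4, 11)² = (3 + (0 + 4) + 11)² = (3 + 4 + 11)² = 18² = 324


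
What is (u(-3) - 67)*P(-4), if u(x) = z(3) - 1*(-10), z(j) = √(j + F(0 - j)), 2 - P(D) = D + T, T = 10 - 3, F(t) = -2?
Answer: 56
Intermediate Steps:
T = 7
P(D) = -5 - D (P(D) = 2 - (D + 7) = 2 - (7 + D) = 2 + (-7 - D) = -5 - D)
z(j) = √(-2 + j) (z(j) = √(j - 2) = √(-2 + j))
u(x) = 11 (u(x) = √(-2 + 3) - 1*(-10) = √1 + 10 = 1 + 10 = 11)
(u(-3) - 67)*P(-4) = (11 - 67)*(-5 - 1*(-4)) = -56*(-5 + 4) = -56*(-1) = 56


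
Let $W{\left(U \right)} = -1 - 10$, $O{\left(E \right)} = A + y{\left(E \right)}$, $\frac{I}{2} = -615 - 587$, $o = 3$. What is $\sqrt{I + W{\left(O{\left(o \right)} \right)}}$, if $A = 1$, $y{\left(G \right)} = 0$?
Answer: $i \sqrt{2415} \approx 49.143 i$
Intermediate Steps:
$I = -2404$ ($I = 2 \left(-615 - 587\right) = 2 \left(-1202\right) = -2404$)
$O{\left(E \right)} = 1$ ($O{\left(E \right)} = 1 + 0 = 1$)
$W{\left(U \right)} = -11$ ($W{\left(U \right)} = -1 - 10 = -11$)
$\sqrt{I + W{\left(O{\left(o \right)} \right)}} = \sqrt{-2404 - 11} = \sqrt{-2415} = i \sqrt{2415}$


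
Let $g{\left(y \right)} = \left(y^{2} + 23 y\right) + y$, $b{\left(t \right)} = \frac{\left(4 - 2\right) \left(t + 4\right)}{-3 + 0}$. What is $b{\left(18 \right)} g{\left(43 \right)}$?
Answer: $- \frac{126764}{3} \approx -42255.0$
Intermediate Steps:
$b{\left(t \right)} = - \frac{8}{3} - \frac{2 t}{3}$ ($b{\left(t \right)} = \frac{2 \left(4 + t\right)}{-3} = \left(8 + 2 t\right) \left(- \frac{1}{3}\right) = - \frac{8}{3} - \frac{2 t}{3}$)
$g{\left(y \right)} = y^{2} + 24 y$
$b{\left(18 \right)} g{\left(43 \right)} = \left(- \frac{8}{3} - 12\right) 43 \left(24 + 43\right) = \left(- \frac{8}{3} - 12\right) 43 \cdot 67 = \left(- \frac{44}{3}\right) 2881 = - \frac{126764}{3}$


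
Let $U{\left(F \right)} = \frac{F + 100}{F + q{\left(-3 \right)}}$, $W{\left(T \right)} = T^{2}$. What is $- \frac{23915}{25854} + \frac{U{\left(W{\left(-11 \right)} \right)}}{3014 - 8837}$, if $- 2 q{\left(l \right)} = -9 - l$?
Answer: $- \frac{92868749}{100365228} \approx -0.92531$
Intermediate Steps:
$q{\left(l \right)} = \frac{9}{2} + \frac{l}{2}$ ($q{\left(l \right)} = - \frac{-9 - l}{2} = \frac{9}{2} + \frac{l}{2}$)
$U{\left(F \right)} = \frac{100 + F}{3 + F}$ ($U{\left(F \right)} = \frac{F + 100}{F + \left(\frac{9}{2} + \frac{1}{2} \left(-3\right)\right)} = \frac{100 + F}{F + \left(\frac{9}{2} - \frac{3}{2}\right)} = \frac{100 + F}{F + 3} = \frac{100 + F}{3 + F}$)
$- \frac{23915}{25854} + \frac{U{\left(W{\left(-11 \right)} \right)}}{3014 - 8837} = - \frac{23915}{25854} + \frac{\frac{1}{3 + \left(-11\right)^{2}} \left(100 + \left(-11\right)^{2}\right)}{3014 - 8837} = \left(-23915\right) \frac{1}{25854} + \frac{\frac{1}{3 + 121} \left(100 + 121\right)}{3014 - 8837} = - \frac{23915}{25854} + \frac{\frac{1}{124} \cdot 221}{-5823} = - \frac{23915}{25854} + \frac{1}{124} \cdot 221 \left(- \frac{1}{5823}\right) = - \frac{23915}{25854} + \frac{221}{124} \left(- \frac{1}{5823}\right) = - \frac{23915}{25854} - \frac{221}{722052} = - \frac{92868749}{100365228}$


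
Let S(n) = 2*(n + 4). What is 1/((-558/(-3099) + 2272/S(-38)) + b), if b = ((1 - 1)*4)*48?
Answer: -17561/583582 ≈ -0.030092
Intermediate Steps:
S(n) = 8 + 2*n (S(n) = 2*(4 + n) = 8 + 2*n)
b = 0 (b = (0*4)*48 = 0*48 = 0)
1/((-558/(-3099) + 2272/S(-38)) + b) = 1/((-558/(-3099) + 2272/(8 + 2*(-38))) + 0) = 1/((-558*(-1/3099) + 2272/(8 - 76)) + 0) = 1/((186/1033 + 2272/(-68)) + 0) = 1/((186/1033 + 2272*(-1/68)) + 0) = 1/((186/1033 - 568/17) + 0) = 1/(-583582/17561 + 0) = 1/(-583582/17561) = -17561/583582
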